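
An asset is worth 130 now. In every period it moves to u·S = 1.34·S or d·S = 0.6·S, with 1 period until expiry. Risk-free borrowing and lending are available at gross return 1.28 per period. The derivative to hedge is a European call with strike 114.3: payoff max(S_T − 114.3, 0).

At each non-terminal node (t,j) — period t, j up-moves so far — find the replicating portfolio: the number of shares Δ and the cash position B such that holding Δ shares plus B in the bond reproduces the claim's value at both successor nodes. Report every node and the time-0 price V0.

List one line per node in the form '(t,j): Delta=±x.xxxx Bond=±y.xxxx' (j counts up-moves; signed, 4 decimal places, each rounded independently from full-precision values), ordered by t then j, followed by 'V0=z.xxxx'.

(0,0): Delta=0.6227 Bond=-37.9434
V0=43.0025

Since d<R<u, set p* = (R−d)/(u−d) = 0.9189; price each node as the discounted p*-expectation of its children.
Terminal values V(1,·): V(1,0)=0.0000, V(1,1)=59.9000
(0,0): S=130.0000. Δ = (V_up−V_dn)/(S_up−S_dn) = (59.9000−0.0000)/(174.2000−78.0000) = 0.6227. V = [p*·59.9000 + (1−p*)·0.0000]/1.28 = 43.0025. B = V − Δ·S = -37.9434.
Self-financing check: at every node Δ·S+B equals the discounted successor values.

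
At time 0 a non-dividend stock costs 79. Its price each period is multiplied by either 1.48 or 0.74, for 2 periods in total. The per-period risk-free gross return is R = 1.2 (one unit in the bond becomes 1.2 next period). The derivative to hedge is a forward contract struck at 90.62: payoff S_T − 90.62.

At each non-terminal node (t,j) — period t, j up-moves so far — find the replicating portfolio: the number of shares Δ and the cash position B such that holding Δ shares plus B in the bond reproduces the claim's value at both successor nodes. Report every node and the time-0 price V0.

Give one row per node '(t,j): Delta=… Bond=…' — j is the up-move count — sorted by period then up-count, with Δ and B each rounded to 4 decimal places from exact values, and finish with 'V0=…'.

(0,0): Delta=1.0000 Bond=-62.9306
(1,0): Delta=1.0000 Bond=-75.5167
(1,1): Delta=1.0000 Bond=-75.5167
V0=16.0694

Since d<R<u, set p* = (R−d)/(u−d) = 0.6216; price each node as the discounted p*-expectation of its children.
At expiry t=2: V(2,0)=-47.3596, V(2,1)=-4.0992, V(2,2)=82.4216
Node (1,0) S=58.4600: V=(p*·-4.0992+(1−p*)·-47.3596)/1.2=-17.0567; Δ=(-4.0992−-47.3596)/(86.5208−43.2604)=1.0000; B=V−Δ·S=-75.5167
Node (1,1) S=116.9200: V=(p*·82.4216+(1−p*)·-4.0992)/1.2=41.4033; Δ=(82.4216−-4.0992)/(173.0416−86.5208)=1.0000; B=V−Δ·S=-75.5167
Node (0,0) S=79.0000: V=(p*·41.4033+(1−p*)·-17.0567)/1.2=16.0694; Δ=(41.4033−-17.0567)/(116.9200−58.4600)=1.0000; B=V−Δ·S=-62.9306
Each (Δ,B) replicates both successor values, so the strategy is self-financing and V0 is arbitrage-free.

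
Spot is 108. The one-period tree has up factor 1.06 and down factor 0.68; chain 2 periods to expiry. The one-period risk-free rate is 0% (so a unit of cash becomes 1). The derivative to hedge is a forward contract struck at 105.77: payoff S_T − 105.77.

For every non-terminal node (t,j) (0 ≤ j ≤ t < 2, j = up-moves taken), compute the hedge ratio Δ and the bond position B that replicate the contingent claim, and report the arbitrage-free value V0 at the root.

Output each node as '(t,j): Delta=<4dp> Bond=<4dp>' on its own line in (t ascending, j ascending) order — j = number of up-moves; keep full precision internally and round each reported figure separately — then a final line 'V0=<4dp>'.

(0,0): Delta=1.0000 Bond=-105.7700
(1,0): Delta=1.0000 Bond=-105.7700
(1,1): Delta=1.0000 Bond=-105.7700
V0=2.2300

Risk-neutral probability p* = (R−d)/(u−d) = (1−0.68)/(1.06−0.68) = 0.8421.
Terminal values V(2,·): V(2,0)=-55.8308, V(2,1)=-27.9236, V(2,2)=15.5788
(1,0): S=73.4400. Δ = (V_up−V_dn)/(S_up−S_dn) = (-27.9236−-55.8308)/(77.8464−49.9392) = 1.0000. V = [p*·-27.9236 + (1−p*)·-55.8308]/1 = -32.3300. B = V − Δ·S = -105.7700.
(1,1): S=114.4800. Δ = (V_up−V_dn)/(S_up−S_dn) = (15.5788−-27.9236)/(121.3488−77.8464) = 1.0000. V = [p*·15.5788 + (1−p*)·-27.9236]/1 = 8.7100. B = V − Δ·S = -105.7700.
(0,0): S=108.0000. Δ = (V_up−V_dn)/(S_up−S_dn) = (8.7100−-32.3300)/(114.4800−73.4400) = 1.0000. V = [p*·8.7100 + (1−p*)·-32.3300]/1 = 2.2300. B = V − Δ·S = -105.7700.
Each (Δ,B) replicates both successor values, so the strategy is self-financing and V0 is arbitrage-free.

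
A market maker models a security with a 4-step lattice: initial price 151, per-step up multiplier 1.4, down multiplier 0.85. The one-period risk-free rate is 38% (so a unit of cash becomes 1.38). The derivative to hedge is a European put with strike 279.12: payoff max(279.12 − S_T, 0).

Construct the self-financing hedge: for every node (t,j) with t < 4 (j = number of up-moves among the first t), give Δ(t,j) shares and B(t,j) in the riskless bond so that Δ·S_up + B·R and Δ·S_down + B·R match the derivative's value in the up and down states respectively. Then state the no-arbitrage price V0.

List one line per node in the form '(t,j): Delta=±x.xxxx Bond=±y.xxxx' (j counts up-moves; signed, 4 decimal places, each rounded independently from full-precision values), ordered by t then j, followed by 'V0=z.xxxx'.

(0,0): Delta=-0.0318 Bond=4.9399
(1,0): Delta=-0.4953 Bond=66.3048
(1,1): Delta=-0.0212 Bond=4.5722
(2,0): Delta=-1.0000 Bond=146.5658
(2,1): Delta=-0.4837 Bond=89.4226
(2,2): Delta=-0.0106 Bond=3.1733
(3,0): Delta=-1.0000 Bond=202.2609
(3,1): Delta=-1.0000 Bond=202.2609
(3,2): Delta=-0.4719 Bond=120.4275
(3,3): Delta=0.0000 Bond=0.0000
V0=0.1404

Risk-neutral probability p* = (R−d)/(u−d) = (1.38−0.85)/(1.4−0.85) = 0.9636.
Terminal values V(4,·): V(4,0)=200.2971, V(4,1)=149.2940, V(4,2)=65.2889, V(4,3)=0.0000, V(4,4)=0.0000
(3,0): S=92.7329. Δ = (V_up−V_dn)/(S_up−S_dn) = (149.2940−200.2971)/(129.8260−78.8229) = -1.0000. V = [p*·149.2940 + (1−p*)·200.2971]/1.38 = 109.5280. B = V − Δ·S = 202.2609.
(3,1): S=152.7365. Δ = (V_up−V_dn)/(S_up−S_dn) = (65.2889−149.2940)/(213.8311−129.8260) = -1.0000. V = [p*·65.2889 + (1−p*)·149.2940]/1.38 = 49.5244. B = V − Δ·S = 202.2609.
(3,2): S=251.5660. Δ = (V_up−V_dn)/(S_up−S_dn) = (0.0000−65.2889)/(352.1924−213.8311) = -0.4719. V = [p*·0.0000 + (1−p*)·65.2889]/1.38 = 1.7204. B = V − Δ·S = 120.4275.
(3,3): S=414.3440. Δ = (V_up−V_dn)/(S_up−S_dn) = (0.0000−0.0000)/(580.0816−352.1924) = 0.0000. V = [p*·0.0000 + (1−p*)·0.0000]/1.38 = 0.0000. B = V − Δ·S = 0.0000.
(2,0): S=109.0975. Δ = (V_up−V_dn)/(S_up−S_dn) = (49.5244−109.5280)/(152.7365−92.7329) = -1.0000. V = [p*·49.5244 + (1−p*)·109.5280]/1.38 = 37.4683. B = V − Δ·S = 146.5658.
(2,1): S=179.6900. Δ = (V_up−V_dn)/(S_up−S_dn) = (1.7204−49.5244)/(251.5660−152.7365) = -0.4837. V = [p*·1.7204 + (1−p*)·49.5244]/1.38 = 2.5063. B = V − Δ·S = 89.4226.
(2,2): S=295.9600. Δ = (V_up−V_dn)/(S_up−S_dn) = (0.0000−1.7204)/(414.3440−251.5660) = -0.0106. V = [p*·0.0000 + (1−p*)·1.7204]/1.38 = 0.0453. B = V − Δ·S = 3.1733.
(1,0): S=128.3500. Δ = (V_up−V_dn)/(S_up−S_dn) = (2.5063−37.4683)/(179.6900−109.0975) = -0.4953. V = [p*·2.5063 + (1−p*)·37.4683]/1.38 = 2.7374. B = V − Δ·S = 66.3048.
(1,1): S=211.4000. Δ = (V_up−V_dn)/(S_up−S_dn) = (0.0453−2.5063)/(295.9600−179.6900) = -0.0212. V = [p*·0.0453 + (1−p*)·2.5063]/1.38 = 0.0977. B = V − Δ·S = 4.5722.
(0,0): S=151.0000. Δ = (V_up−V_dn)/(S_up−S_dn) = (0.0977−2.7374)/(211.4000−128.3500) = -0.0318. V = [p*·0.0977 + (1−p*)·2.7374]/1.38 = 0.1404. B = V − Δ·S = 4.9399.
Root portfolio cost Δ·151+B reproduces V0=0.1404.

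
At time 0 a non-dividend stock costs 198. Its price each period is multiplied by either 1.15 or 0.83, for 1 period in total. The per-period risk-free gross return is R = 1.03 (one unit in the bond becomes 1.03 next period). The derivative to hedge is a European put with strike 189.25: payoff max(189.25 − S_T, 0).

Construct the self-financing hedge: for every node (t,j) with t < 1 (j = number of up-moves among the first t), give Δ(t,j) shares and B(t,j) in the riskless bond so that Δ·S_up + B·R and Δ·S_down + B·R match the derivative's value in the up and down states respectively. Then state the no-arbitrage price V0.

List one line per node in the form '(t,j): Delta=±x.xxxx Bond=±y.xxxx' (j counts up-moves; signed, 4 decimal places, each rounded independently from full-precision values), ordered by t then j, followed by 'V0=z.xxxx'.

Under the risk-neutral measure, an up-move has probability p* = (R−d)/(u−d) = 0.6250 and values discount at R = 1.03.
Terminal payoffs: V(1,0)=24.9100, V(1,1)=0.0000
Node (0,0) S=198.0000: V=(p*·0.0000+(1−p*)·24.9100)/1.03=9.0692; Δ=(0.0000−24.9100)/(227.7000−164.3400)=-0.3932; B=V−Δ·S=86.9129
The time-0 hedge costs 9.0692, which is the no-arbitrage price.

(0,0): Delta=-0.3932 Bond=86.9129
V0=9.0692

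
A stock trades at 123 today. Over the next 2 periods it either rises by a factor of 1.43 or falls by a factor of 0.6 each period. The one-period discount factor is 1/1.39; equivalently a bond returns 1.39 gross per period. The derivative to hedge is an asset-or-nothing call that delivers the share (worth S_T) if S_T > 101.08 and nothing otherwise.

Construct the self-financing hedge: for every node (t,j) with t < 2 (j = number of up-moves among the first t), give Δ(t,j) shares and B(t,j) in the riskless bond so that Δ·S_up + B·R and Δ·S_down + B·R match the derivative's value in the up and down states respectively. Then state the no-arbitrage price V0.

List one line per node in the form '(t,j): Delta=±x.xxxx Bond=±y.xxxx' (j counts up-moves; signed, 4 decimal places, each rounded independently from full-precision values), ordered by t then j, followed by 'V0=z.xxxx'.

(0,0): Delta=1.0150 Bond=-1.9029
(1,0): Delta=1.7229 Bond=-54.8846
(1,1): Delta=1.0000 Bond=0.0000
V0=122.9468

Risk-neutral probability p* = (R−d)/(u−d) = (1.39−0.6)/(1.43−0.6) = 0.9518.
Terminal values V(2,·): V(2,0)=0.0000, V(2,1)=105.5340, V(2,2)=251.5227
  t=1,j=0: stock 73.8000 → up 105.5340 (V=105.5340), down 44.2800 (V=0.0000). Price 72.2648; hedge Δ=1.7229, bond B=-54.8846.
  t=1,j=1: stock 175.8900 → up 251.5227 (V=251.5227), down 105.5340 (V=105.5340). Price 175.8900; hedge Δ=1.0000, bond B=0.0000.
  t=0,j=0: stock 123.0000 → up 175.8900 (V=175.8900), down 73.8000 (V=72.2648). Price 122.9468; hedge Δ=1.0150, bond B=-1.9029.
Check: Δ(0,0)·S0 + B(0,0) = 122.9468 = V0.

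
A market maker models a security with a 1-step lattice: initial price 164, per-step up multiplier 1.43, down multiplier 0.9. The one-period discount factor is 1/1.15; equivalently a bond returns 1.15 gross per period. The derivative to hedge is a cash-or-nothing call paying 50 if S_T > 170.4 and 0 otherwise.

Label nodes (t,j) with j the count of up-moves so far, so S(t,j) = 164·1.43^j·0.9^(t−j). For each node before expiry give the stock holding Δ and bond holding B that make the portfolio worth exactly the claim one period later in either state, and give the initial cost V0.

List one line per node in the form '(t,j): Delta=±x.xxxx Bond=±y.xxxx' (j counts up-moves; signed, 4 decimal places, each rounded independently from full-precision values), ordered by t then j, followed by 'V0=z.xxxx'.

(0,0): Delta=0.5752 Bond=-73.8310
V0=20.5086

No-arbitrage ⇒ martingale measure with p* = (R−d)/(u−d) = 0.4717.
Terminal payoffs: V(1,0)=0.0000, V(1,1)=50.0000
  t=0,j=0: stock 164.0000 → up 234.5200 (V=50.0000), down 147.6000 (V=0.0000). Price 20.5086; hedge Δ=0.5752, bond B=-73.8310.
The time-0 hedge costs 20.5086, which is the no-arbitrage price.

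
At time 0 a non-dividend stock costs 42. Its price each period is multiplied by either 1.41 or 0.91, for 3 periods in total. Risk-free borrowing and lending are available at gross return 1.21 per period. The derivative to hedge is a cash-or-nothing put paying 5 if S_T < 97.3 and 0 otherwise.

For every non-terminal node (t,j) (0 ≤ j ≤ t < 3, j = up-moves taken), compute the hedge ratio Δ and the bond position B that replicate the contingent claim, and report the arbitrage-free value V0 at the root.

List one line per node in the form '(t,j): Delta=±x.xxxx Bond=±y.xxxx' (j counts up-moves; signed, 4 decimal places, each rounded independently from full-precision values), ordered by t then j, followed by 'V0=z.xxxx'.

Risk-neutral probability p* = (R−d)/(u−d) = (1.21−0.91)/(1.41−0.91) = 0.6000.
Terminal payoffs: V(3,0)=5.0000, V(3,1)=5.0000, V(3,2)=5.0000, V(3,3)=0.0000
(2,0): S=34.7802. Δ = (V_up−V_dn)/(S_up−S_dn) = (5.0000−5.0000)/(49.0401−31.6500) = 0.0000. V = [p*·5.0000 + (1−p*)·5.0000]/1.21 = 4.1322. B = V − Δ·S = 4.1322.
(2,1): S=53.8902. Δ = (V_up−V_dn)/(S_up−S_dn) = (5.0000−5.0000)/(75.9852−49.0401) = 0.0000. V = [p*·5.0000 + (1−p*)·5.0000]/1.21 = 4.1322. B = V − Δ·S = 4.1322.
(2,2): S=83.5002. Δ = (V_up−V_dn)/(S_up−S_dn) = (0.0000−5.0000)/(117.7353−75.9852) = -0.1198. V = [p*·0.0000 + (1−p*)·5.0000]/1.21 = 1.6529. B = V − Δ·S = 11.6529.
(1,0): S=38.2200. Δ = (V_up−V_dn)/(S_up−S_dn) = (4.1322−4.1322)/(53.8902−34.7802) = 0.0000. V = [p*·4.1322 + (1−p*)·4.1322]/1.21 = 3.4151. B = V − Δ·S = 3.4151.
(1,1): S=59.2200. Δ = (V_up−V_dn)/(S_up−S_dn) = (1.6529−4.1322)/(83.5002−53.8902) = -0.0837. V = [p*·1.6529 + (1−p*)·4.1322]/1.21 = 2.1856. B = V − Δ·S = 7.1443.
(0,0): S=42.0000. Δ = (V_up−V_dn)/(S_up−S_dn) = (2.1856−3.4151)/(59.2200−38.2200) = -0.0585. V = [p*·2.1856 + (1−p*)·3.4151]/1.21 = 2.2127. B = V − Δ·S = 4.6716.
Self-financing check: at every node Δ·S+B equals the discounted successor values.

(0,0): Delta=-0.0585 Bond=4.6716
(1,0): Delta=0.0000 Bond=3.4151
(1,1): Delta=-0.0837 Bond=7.1443
(2,0): Delta=0.0000 Bond=4.1322
(2,1): Delta=0.0000 Bond=4.1322
(2,2): Delta=-0.1198 Bond=11.6529
V0=2.2127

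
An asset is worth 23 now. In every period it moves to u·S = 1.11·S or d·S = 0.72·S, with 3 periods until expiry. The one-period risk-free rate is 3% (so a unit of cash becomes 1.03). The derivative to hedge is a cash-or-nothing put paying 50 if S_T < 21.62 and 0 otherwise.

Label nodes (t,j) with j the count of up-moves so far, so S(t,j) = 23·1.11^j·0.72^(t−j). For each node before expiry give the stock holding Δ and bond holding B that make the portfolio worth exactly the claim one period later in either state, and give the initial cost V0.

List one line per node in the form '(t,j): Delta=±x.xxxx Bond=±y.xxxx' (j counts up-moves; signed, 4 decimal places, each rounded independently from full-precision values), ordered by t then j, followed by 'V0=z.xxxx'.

Under the risk-neutral measure, an up-move has probability p* = (R−d)/(u−d) = 0.7949 and values discount at R = 1.03.
Terminal payoffs: V(3,0)=50.0000, V(3,1)=50.0000, V(3,2)=50.0000, V(3,3)=0.0000
  t=2,j=0: stock 11.9232 → up 13.2348 (V=50.0000), down 8.5847 (V=50.0000). Price 48.5437; hedge Δ=0.0000, bond B=48.5437.
  t=2,j=1: stock 18.3816 → up 20.4036 (V=50.0000), down 13.2348 (V=50.0000). Price 48.5437; hedge Δ=0.0000, bond B=48.5437.
  t=2,j=2: stock 28.3383 → up 31.4555 (V=0.0000), down 20.4036 (V=50.0000). Price 9.9577; hedge Δ=-4.5241, bond B=138.1628.
  t=1,j=0: stock 16.5600 → up 18.3816 (V=48.5437), down 11.9232 (V=48.5437). Price 47.1298; hedge Δ=0.0000, bond B=47.1298.
  t=1,j=1: stock 25.5300 → up 28.3383 (V=9.9577), down 18.3816 (V=48.5437). Price 17.3522; hedge Δ=-3.8754, bond B=116.2907.
  t=0,j=0: stock 23.0000 → up 25.5300 (V=17.3522), down 16.5600 (V=47.1298). Price 22.7771; hedge Δ=-3.3197, bond B=99.1299.
Root portfolio cost Δ·23+B reproduces V0=22.7771.

(0,0): Delta=-3.3197 Bond=99.1299
(1,0): Delta=0.0000 Bond=47.1298
(1,1): Delta=-3.8754 Bond=116.2907
(2,0): Delta=0.0000 Bond=48.5437
(2,1): Delta=0.0000 Bond=48.5437
(2,2): Delta=-4.5241 Bond=138.1628
V0=22.7771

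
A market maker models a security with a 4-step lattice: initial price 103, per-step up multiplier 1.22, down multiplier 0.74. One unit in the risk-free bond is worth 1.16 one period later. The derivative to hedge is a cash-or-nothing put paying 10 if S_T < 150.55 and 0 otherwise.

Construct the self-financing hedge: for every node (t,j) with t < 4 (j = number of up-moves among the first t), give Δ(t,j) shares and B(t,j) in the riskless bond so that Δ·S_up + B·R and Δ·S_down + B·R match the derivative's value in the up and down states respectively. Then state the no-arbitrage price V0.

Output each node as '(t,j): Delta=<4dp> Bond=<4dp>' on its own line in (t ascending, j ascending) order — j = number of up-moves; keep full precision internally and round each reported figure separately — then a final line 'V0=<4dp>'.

No-arbitrage ⇒ martingale measure with p* = (R−d)/(u−d) = 0.8750.
Terminal payoffs: V(4,0)=10.0000, V(4,1)=10.0000, V(4,2)=10.0000, V(4,3)=10.0000, V(4,4)=0.0000
(3,0): S=41.7381. Δ = (V_up−V_dn)/(S_up−S_dn) = (10.0000−10.0000)/(50.9204−30.8862) = 0.0000. V = [p*·10.0000 + (1−p*)·10.0000]/1.16 = 8.6207. B = V − Δ·S = 8.6207.
(3,1): S=68.8114. Δ = (V_up−V_dn)/(S_up−S_dn) = (10.0000−10.0000)/(83.9499−50.9204) = 0.0000. V = [p*·10.0000 + (1−p*)·10.0000]/1.16 = 8.6207. B = V − Δ·S = 8.6207.
(3,2): S=113.4458. Δ = (V_up−V_dn)/(S_up−S_dn) = (10.0000−10.0000)/(138.4039−83.9499) = 0.0000. V = [p*·10.0000 + (1−p*)·10.0000]/1.16 = 8.6207. B = V − Δ·S = 8.6207.
(3,3): S=187.0323. Δ = (V_up−V_dn)/(S_up−S_dn) = (0.0000−10.0000)/(228.1795−138.4039) = -0.1114. V = [p*·0.0000 + (1−p*)·10.0000]/1.16 = 1.0776. B = V − Δ·S = 21.9109.
(2,0): S=56.4028. Δ = (V_up−V_dn)/(S_up−S_dn) = (8.6207−8.6207)/(68.8114−41.7381) = 0.0000. V = [p*·8.6207 + (1−p*)·8.6207]/1.16 = 7.4316. B = V − Δ·S = 7.4316.
(2,1): S=92.9884. Δ = (V_up−V_dn)/(S_up−S_dn) = (8.6207−8.6207)/(113.4458−68.8114) = 0.0000. V = [p*·8.6207 + (1−p*)·8.6207]/1.16 = 7.4316. B = V − Δ·S = 7.4316.
(2,2): S=153.3052. Δ = (V_up−V_dn)/(S_up−S_dn) = (1.0776−8.6207)/(187.0323−113.4458) = -0.1025. V = [p*·1.0776 + (1−p*)·8.6207]/1.16 = 1.7418. B = V − Δ·S = 17.4566.
(1,0): S=76.2200. Δ = (V_up−V_dn)/(S_up−S_dn) = (7.4316−7.4316)/(92.9884−56.4028) = 0.0000. V = [p*·7.4316 + (1−p*)·7.4316]/1.16 = 6.4066. B = V − Δ·S = 6.4066.
(1,1): S=125.6600. Δ = (V_up−V_dn)/(S_up−S_dn) = (1.7418−7.4316)/(153.3052−92.9884) = -0.0943. V = [p*·1.7418 + (1−p*)·7.4316]/1.16 = 2.1147. B = V − Δ·S = 13.9685.
(0,0): S=103.0000. Δ = (V_up−V_dn)/(S_up−S_dn) = (2.1147−6.4066)/(125.6600−76.2200) = -0.0868. V = [p*·2.1147 + (1−p*)·6.4066]/1.16 = 2.2855. B = V − Δ·S = 11.2270.
Check: Δ(0,0)·S0 + B(0,0) = 2.2855 = V0.

(0,0): Delta=-0.0868 Bond=11.2270
(1,0): Delta=0.0000 Bond=6.4066
(1,1): Delta=-0.0943 Bond=13.9685
(2,0): Delta=0.0000 Bond=7.4316
(2,1): Delta=0.0000 Bond=7.4316
(2,2): Delta=-0.1025 Bond=17.4566
(3,0): Delta=0.0000 Bond=8.6207
(3,1): Delta=0.0000 Bond=8.6207
(3,2): Delta=0.0000 Bond=8.6207
(3,3): Delta=-0.1114 Bond=21.9109
V0=2.2855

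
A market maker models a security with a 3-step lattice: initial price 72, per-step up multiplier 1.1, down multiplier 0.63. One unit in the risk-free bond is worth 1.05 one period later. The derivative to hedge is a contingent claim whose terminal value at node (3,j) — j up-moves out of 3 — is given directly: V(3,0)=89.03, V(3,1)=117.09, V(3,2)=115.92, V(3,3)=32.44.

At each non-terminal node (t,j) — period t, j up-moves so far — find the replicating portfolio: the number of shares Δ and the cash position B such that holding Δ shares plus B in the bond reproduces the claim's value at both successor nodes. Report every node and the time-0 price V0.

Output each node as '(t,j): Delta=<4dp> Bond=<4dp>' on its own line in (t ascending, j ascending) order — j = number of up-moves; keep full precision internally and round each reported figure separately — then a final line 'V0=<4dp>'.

(0,0): Delta=-1.7843 Bond=177.1450
(1,0): Delta=0.0866 Bond=101.1384
(1,1): Delta=-1.9118 Bond=196.1051
(2,0): Delta=2.0892 Bond=48.9692
(2,1): Delta=-0.0499 Bond=113.0079
(2,2): Delta=-2.0388 Bond=216.9702
V0=48.6789

The replicating-portfolio and risk-neutral prices coincide; use p* = (1.05−0.63)/(1.1−0.63) = 0.8936 for the latter.
Payoff layer (t=3): V(3,0)=89.0300, V(3,1)=117.0900, V(3,2)=115.9200, V(3,3)=32.4400
  t=2,j=0: stock 28.5768 → up 31.4345 (V=117.0900), down 18.0034 (V=89.0300). Price 108.6713; hedge Δ=2.0892, bond B=48.9692.
  t=2,j=1: stock 49.8960 → up 54.8856 (V=115.9200), down 31.4345 (V=117.0900). Price 110.5185; hedge Δ=-0.0499, bond B=113.0079.
  t=2,j=2: stock 87.1200 → up 95.8320 (V=32.4400), down 54.8856 (V=115.9200). Price 39.3532; hedge Δ=-2.0388, bond B=216.9702.
  t=1,j=0: stock 45.3600 → up 49.8960 (V=110.5185), down 28.5768 (V=108.6713). Price 105.0686; hedge Δ=0.0866, bond B=101.1384.
  t=1,j=1: stock 79.2000 → up 87.1200 (V=39.3532), down 49.8960 (V=110.5185). Price 44.6895; hedge Δ=-1.9118, bond B=196.1051.
  t=0,j=0: stock 72.0000 → up 79.2000 (V=44.6895), down 45.3600 (V=105.0686). Price 48.6789; hedge Δ=-1.7843, bond B=177.1450.
Root portfolio cost Δ·72+B reproduces V0=48.6789.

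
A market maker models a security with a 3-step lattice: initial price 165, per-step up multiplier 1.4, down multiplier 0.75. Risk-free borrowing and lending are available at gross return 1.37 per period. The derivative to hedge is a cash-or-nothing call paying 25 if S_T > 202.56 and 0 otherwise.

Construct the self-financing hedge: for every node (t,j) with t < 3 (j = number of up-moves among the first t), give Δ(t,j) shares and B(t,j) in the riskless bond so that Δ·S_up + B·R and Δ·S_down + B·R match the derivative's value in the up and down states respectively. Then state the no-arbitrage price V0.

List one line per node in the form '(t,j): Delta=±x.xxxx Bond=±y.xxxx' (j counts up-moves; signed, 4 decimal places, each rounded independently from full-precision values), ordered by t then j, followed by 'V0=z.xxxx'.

The replicating-portfolio and risk-neutral prices coincide; use p* = (1.37−0.75)/(1.4−0.75) = 0.9538 for the latter.
Terminal payoffs: V(3,0)=0.0000, V(3,1)=0.0000, V(3,2)=25.0000, V(3,3)=25.0000
(2,0): S=92.8125. Δ = (V_up−V_dn)/(S_up−S_dn) = (0.0000−0.0000)/(129.9375−69.6094) = 0.0000. V = [p*·0.0000 + (1−p*)·0.0000]/1.37 = 0.0000. B = V − Δ·S = 0.0000.
(2,1): S=173.2500. Δ = (V_up−V_dn)/(S_up−S_dn) = (25.0000−0.0000)/(242.5500−129.9375) = 0.2220. V = [p*·25.0000 + (1−p*)·0.0000]/1.37 = 17.4060. B = V − Δ·S = -21.0556.
(2,2): S=323.4000. Δ = (V_up−V_dn)/(S_up−S_dn) = (25.0000−25.0000)/(452.7600−242.5500) = 0.0000. V = [p*·25.0000 + (1−p*)·25.0000]/1.37 = 18.2482. B = V − Δ·S = 18.2482.
(1,0): S=123.7500. Δ = (V_up−V_dn)/(S_up−S_dn) = (17.4060−0.0000)/(173.2500−92.8125) = 0.2164. V = [p*·17.4060 + (1−p*)·0.0000]/1.37 = 12.1187. B = V − Δ·S = -14.6597.
(1,1): S=231.0000. Δ = (V_up−V_dn)/(S_up−S_dn) = (18.2482−17.4060)/(323.4000−173.2500) = 0.0056. V = [p*·18.2482 + (1−p*)·17.4060]/1.37 = 13.2915. B = V − Δ·S = 11.9957.
(0,0): S=165.0000. Δ = (V_up−V_dn)/(S_up−S_dn) = (13.2915−12.1187)/(231.0000−123.7500) = 0.0109. V = [p*·13.2915 + (1−p*)·12.1187]/1.37 = 9.6623. B = V − Δ·S = 7.8580.
Check: Δ(0,0)·S0 + B(0,0) = 9.6623 = V0.

(0,0): Delta=0.0109 Bond=7.8580
(1,0): Delta=0.2164 Bond=-14.6597
(1,1): Delta=0.0056 Bond=11.9957
(2,0): Delta=0.0000 Bond=0.0000
(2,1): Delta=0.2220 Bond=-21.0556
(2,2): Delta=0.0000 Bond=18.2482
V0=9.6623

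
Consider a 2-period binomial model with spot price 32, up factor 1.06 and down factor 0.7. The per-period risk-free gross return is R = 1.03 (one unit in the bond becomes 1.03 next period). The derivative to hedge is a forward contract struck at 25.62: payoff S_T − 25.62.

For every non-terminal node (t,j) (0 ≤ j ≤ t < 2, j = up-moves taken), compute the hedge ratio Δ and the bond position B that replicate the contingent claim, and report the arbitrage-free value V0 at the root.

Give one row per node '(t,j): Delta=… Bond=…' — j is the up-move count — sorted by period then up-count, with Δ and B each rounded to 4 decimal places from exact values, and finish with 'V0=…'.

(0,0): Delta=1.0000 Bond=-24.1493
(1,0): Delta=1.0000 Bond=-24.8738
(1,1): Delta=1.0000 Bond=-24.8738
V0=7.8507

Risk-neutral probability p* = (R−d)/(u−d) = (1.03−0.7)/(1.06−0.7) = 0.9167.
Terminal payoffs: V(2,0)=-9.9400, V(2,1)=-1.8760, V(2,2)=10.3352
Node (1,0) S=22.4000: V=(p*·-1.8760+(1−p*)·-9.9400)/1.03=-2.4738; Δ=(-1.8760−-9.9400)/(23.7440−15.6800)=1.0000; B=V−Δ·S=-24.8738
Node (1,1) S=33.9200: V=(p*·10.3352+(1−p*)·-1.8760)/1.03=9.0462; Δ=(10.3352−-1.8760)/(35.9552−23.7440)=1.0000; B=V−Δ·S=-24.8738
Node (0,0) S=32.0000: V=(p*·9.0462+(1−p*)·-2.4738)/1.03=7.8507; Δ=(9.0462−-2.4738)/(33.9200−22.4000)=1.0000; B=V−Δ·S=-24.1493
Self-financing check: at every node Δ·S+B equals the discounted successor values.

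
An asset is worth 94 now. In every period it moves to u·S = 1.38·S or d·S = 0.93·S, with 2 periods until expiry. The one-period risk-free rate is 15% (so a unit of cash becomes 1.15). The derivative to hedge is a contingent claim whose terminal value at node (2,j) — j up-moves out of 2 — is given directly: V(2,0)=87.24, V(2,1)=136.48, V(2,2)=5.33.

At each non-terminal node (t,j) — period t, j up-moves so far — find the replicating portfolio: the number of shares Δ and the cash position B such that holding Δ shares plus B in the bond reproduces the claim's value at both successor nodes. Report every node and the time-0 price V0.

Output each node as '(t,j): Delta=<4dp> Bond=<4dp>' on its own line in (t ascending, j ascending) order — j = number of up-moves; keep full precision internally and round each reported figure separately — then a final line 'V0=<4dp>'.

(0,0): Delta=-0.8007 Bond=145.0366
(1,0): Delta=1.2517 Bond=-12.6284
(1,1): Delta=-2.2467 Bond=354.3681
V0=69.7696

No-arbitrage ⇒ martingale measure with p* = (R−d)/(u−d) = 0.4889.
Terminal payoffs: V(2,0)=87.2400, V(2,1)=136.4800, V(2,2)=5.3300
(1,0): S=87.4200. Δ = (V_up−V_dn)/(S_up−S_dn) = (136.4800−87.2400)/(120.6396−81.3006) = 1.2517. V = [p*·136.4800 + (1−p*)·87.2400]/1.15 = 96.7938. B = V − Δ·S = -12.6284.
(1,1): S=129.7200. Δ = (V_up−V_dn)/(S_up−S_dn) = (5.3300−136.4800)/(179.0136−120.6396) = -2.2467. V = [p*·5.3300 + (1−p*)·136.4800]/1.15 = 62.9237. B = V − Δ·S = 354.3681.
(0,0): S=94.0000. Δ = (V_up−V_dn)/(S_up−S_dn) = (62.9237−96.7938)/(129.7200−87.4200) = -0.8007. V = [p*·62.9237 + (1−p*)·96.7938]/1.15 = 69.7696. B = V − Δ·S = 145.0366.
The time-0 hedge costs 69.7696, which is the no-arbitrage price.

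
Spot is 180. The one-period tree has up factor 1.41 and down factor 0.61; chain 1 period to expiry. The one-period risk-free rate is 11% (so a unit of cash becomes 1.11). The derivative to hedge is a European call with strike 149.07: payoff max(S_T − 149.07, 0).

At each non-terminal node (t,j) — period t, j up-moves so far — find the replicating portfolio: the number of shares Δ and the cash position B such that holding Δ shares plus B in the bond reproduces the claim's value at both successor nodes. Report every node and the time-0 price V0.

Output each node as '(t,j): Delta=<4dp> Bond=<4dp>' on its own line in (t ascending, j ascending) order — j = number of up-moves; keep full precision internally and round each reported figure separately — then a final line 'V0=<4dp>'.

Risk-neutral probability p* = (R−d)/(u−d) = (1.11−0.61)/(1.41−0.61) = 0.6250.
Payoff layer (t=1): V(1,0)=0.0000, V(1,1)=104.7300
(0,0): S=180.0000. Δ = (V_up−V_dn)/(S_up−S_dn) = (104.7300−0.0000)/(253.8000−109.8000) = 0.7273. V = [p*·104.7300 + (1−p*)·0.0000]/1.11 = 58.9696. B = V − Δ·S = -71.9429.
Root portfolio cost Δ·180+B reproduces V0=58.9696.

(0,0): Delta=0.7273 Bond=-71.9429
V0=58.9696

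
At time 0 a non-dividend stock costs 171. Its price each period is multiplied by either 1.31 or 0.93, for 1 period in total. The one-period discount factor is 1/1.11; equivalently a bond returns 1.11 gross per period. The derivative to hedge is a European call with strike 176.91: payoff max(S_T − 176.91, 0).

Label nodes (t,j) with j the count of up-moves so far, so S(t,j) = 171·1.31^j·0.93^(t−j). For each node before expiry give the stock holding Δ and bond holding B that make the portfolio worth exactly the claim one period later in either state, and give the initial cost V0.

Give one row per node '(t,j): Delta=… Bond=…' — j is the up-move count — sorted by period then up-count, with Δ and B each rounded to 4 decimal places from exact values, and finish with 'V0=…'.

(0,0): Delta=0.7248 Bond=-103.8478
V0=20.0996

Under the risk-neutral measure, an up-move has probability p* = (R−d)/(u−d) = 0.4737 and values discount at R = 1.11.
Payoff layer (t=1): V(1,0)=0.0000, V(1,1)=47.1000
  t=0,j=0: stock 171.0000 → up 224.0100 (V=47.1000), down 159.0300 (V=0.0000). Price 20.0996; hedge Δ=0.7248, bond B=-103.8478.
Check: Δ(0,0)·S0 + B(0,0) = 20.0996 = V0.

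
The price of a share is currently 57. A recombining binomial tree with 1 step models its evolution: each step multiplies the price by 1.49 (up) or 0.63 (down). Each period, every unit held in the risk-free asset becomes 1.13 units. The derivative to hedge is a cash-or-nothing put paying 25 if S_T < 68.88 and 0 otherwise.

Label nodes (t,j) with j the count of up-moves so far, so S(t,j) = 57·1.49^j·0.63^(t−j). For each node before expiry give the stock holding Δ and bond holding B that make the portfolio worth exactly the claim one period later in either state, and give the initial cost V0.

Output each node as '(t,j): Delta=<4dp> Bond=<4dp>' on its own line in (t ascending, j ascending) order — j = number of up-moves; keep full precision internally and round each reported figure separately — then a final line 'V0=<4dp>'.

(0,0): Delta=-0.5100 Bond=38.3309
V0=9.2612

Risk-neutral probability p* = (R−d)/(u−d) = (1.13−0.63)/(1.49−0.63) = 0.5814.
Terminal values V(1,·): V(1,0)=25.0000, V(1,1)=0.0000
(0,0): S=57.0000. Δ = (V_up−V_dn)/(S_up−S_dn) = (0.0000−25.0000)/(84.9300−35.9100) = -0.5100. V = [p*·0.0000 + (1−p*)·25.0000]/1.13 = 9.2612. B = V − Δ·S = 38.3309.
Each (Δ,B) replicates both successor values, so the strategy is self-financing and V0 is arbitrage-free.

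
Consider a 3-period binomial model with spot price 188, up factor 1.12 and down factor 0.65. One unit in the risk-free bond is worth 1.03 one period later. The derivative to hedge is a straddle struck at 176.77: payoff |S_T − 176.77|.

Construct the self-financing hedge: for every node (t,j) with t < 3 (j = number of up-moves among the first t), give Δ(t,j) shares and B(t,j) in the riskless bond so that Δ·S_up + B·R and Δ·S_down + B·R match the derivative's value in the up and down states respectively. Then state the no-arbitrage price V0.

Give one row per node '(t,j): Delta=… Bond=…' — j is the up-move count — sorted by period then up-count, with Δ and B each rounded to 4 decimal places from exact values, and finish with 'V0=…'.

(0,0): Delta=0.2183 Bond=17.2255
(1,0): Delta=-1.0000 Bond=166.6227
(1,1): Delta=0.3858 Bond=-17.5189
(2,0): Delta=-1.0000 Bond=171.6214
(2,1): Delta=-1.0000 Bond=171.6214
(2,2): Delta=0.5763 Bond=-62.9653
V0=58.2723

Under the risk-neutral measure, an up-move has probability p* = (R−d)/(u−d) = 0.8085 and values discount at R = 1.03.
Terminal payoffs: V(3,0)=125.1405, V(3,1)=87.8084, V(3,2)=23.4823, V(3,3)=87.3565
(2,0): S=79.4300. Δ = (V_up−V_dn)/(S_up−S_dn) = (87.8084−125.1405)/(88.9616−51.6295) = -1.0000. V = [p*·87.8084 + (1−p*)·125.1405]/1.03 = 92.1914. B = V − Δ·S = 171.6214.
(2,1): S=136.8640. Δ = (V_up−V_dn)/(S_up−S_dn) = (23.4823−87.8084)/(153.2877−88.9616) = -1.0000. V = [p*·23.4823 + (1−p*)·87.8084]/1.03 = 34.7574. B = V − Δ·S = 171.6214.
(2,2): S=235.8272. Δ = (V_up−V_dn)/(S_up−S_dn) = (87.3565−23.4823)/(264.1265−153.2877) = 0.5763. V = [p*·87.3565 + (1−p*)·23.4823]/1.03 = 72.9371. B = V − Δ·S = -62.9653.
(1,0): S=122.2000. Δ = (V_up−V_dn)/(S_up−S_dn) = (34.7574−92.1914)/(136.8640−79.4300) = -1.0000. V = [p*·34.7574 + (1−p*)·92.1914]/1.03 = 44.4227. B = V − Δ·S = 166.6227.
(1,1): S=210.5600. Δ = (V_up−V_dn)/(S_up−S_dn) = (72.9371−34.7574)/(235.8272−136.8640) = 0.3858. V = [p*·72.9371 + (1−p*)·34.7574]/1.03 = 63.7147. B = V − Δ·S = -17.5189.
(0,0): S=188.0000. Δ = (V_up−V_dn)/(S_up−S_dn) = (63.7147−44.4227)/(210.5600−122.2000) = 0.2183. V = [p*·63.7147 + (1−p*)·44.4227]/1.03 = 58.2723. B = V − Δ·S = 17.2255.
Self-financing check: at every node Δ·S+B equals the discounted successor values.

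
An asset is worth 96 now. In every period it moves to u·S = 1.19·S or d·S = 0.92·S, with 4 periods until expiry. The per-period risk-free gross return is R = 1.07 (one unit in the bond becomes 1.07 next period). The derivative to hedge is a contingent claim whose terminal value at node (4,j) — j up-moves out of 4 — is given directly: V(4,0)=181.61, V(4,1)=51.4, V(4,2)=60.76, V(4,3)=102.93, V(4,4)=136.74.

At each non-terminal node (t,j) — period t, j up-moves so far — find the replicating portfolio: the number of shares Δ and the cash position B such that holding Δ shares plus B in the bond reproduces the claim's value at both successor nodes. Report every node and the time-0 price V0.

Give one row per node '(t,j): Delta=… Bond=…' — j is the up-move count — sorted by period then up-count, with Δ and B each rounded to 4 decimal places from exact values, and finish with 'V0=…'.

(0,0): Delta=0.4661 Bond=19.1369
(1,0): Delta=-0.2961 Bond=87.7936
(1,1): Delta=0.9375 Bond=-33.3772
(2,0): Delta=-2.2438 Bond=252.1994
(2,1): Delta=0.9086 Bond=-32.6691
(2,2): Delta=0.9555 Bond=-38.1493
(3,0): Delta=-6.4513 Bond=584.3818
(3,1): Delta=0.3585 Bond=18.2305
(3,2): Delta=1.2488 Bond=-77.5050
(3,3): Delta=0.7741 Bond=-11.4714
V0=63.8863

Under the risk-neutral measure, an up-move has probability p* = (R−d)/(u−d) = 0.5556 and values discount at R = 1.07.
At expiry t=4: V(4,0)=181.6100, V(4,1)=51.4000, V(4,2)=60.7600, V(4,3)=102.9300, V(4,4)=136.7400
Node (3,0) S=74.7540: V=(p*·51.4000+(1−p*)·181.6100)/1.07=102.1225; Δ=(51.4000−181.6100)/(88.9573−68.7737)=-6.4513; B=V−Δ·S=584.3818
Node (3,1) S=96.6927: V=(p*·60.7600+(1−p*)·51.4000)/1.07=52.8972; Δ=(60.7600−51.4000)/(115.0644−88.9573)=0.3585; B=V−Δ·S=18.2305
Node (3,2) S=125.0700: V=(p*·102.9300+(1−p*)·60.7600)/1.07=78.6802; Δ=(102.9300−60.7600)/(148.8332−115.0644)=1.2488; B=V−Δ·S=-77.5050
Node (3,3) S=161.7753: V=(p*·136.7400+(1−p*)·102.9300)/1.07=113.7508; Δ=(136.7400−102.9300)/(192.5126−148.8332)=0.7741; B=V−Δ·S=-11.4714
Node (2,0) S=81.2544: V=(p*·52.8972+(1−p*)·102.1225)/1.07=69.8833; Δ=(52.8972−102.1225)/(96.6927−74.7540)=-2.2438; B=V−Δ·S=252.1994
Node (2,1) S=105.1008: V=(p*·78.6802+(1−p*)·52.8972)/1.07=62.8234; Δ=(78.6802−52.8972)/(125.0700−96.6927)=0.9086; B=V−Δ·S=-32.6691
Node (2,2) S=135.9456: V=(p*·113.7508+(1−p*)·78.6802)/1.07=91.7419; Δ=(113.7508−78.6802)/(161.7753−125.0700)=0.9555; B=V−Δ·S=-38.1493
Node (1,0) S=88.3200: V=(p*·62.8234+(1−p*)·69.8833)/1.07=61.6459; Δ=(62.8234−69.8833)/(105.1008−81.2544)=-0.2961; B=V−Δ·S=87.7936
Node (1,1) S=114.2400: V=(p*·91.7419+(1−p*)·62.8234)/1.07=73.7283; Δ=(91.7419−62.8234)/(135.9456−105.1008)=0.9375; B=V−Δ·S=-33.3772
Node (0,0) S=96.0000: V=(p*·73.7283+(1−p*)·61.6459)/1.07=63.8863; Δ=(73.7283−61.6459)/(114.2400−88.3200)=0.4661; B=V−Δ·S=19.1369
Root portfolio cost Δ·96+B reproduces V0=63.8863.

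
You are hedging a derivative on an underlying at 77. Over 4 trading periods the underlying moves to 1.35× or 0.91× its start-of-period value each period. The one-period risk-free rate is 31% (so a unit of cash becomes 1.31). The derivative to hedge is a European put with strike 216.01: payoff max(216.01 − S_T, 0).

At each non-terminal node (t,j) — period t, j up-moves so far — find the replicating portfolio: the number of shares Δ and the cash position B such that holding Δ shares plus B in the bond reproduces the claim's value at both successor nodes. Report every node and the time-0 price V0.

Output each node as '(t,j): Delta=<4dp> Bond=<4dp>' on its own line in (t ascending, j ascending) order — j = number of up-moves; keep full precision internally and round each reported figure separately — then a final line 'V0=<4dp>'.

No-arbitrage ⇒ martingale measure with p* = (R−d)/(u−d) = 0.9091.
Terminal payoffs: V(4,0)=163.2073, V(4,1)=137.6763, V(4,2)=99.8007, V(4,3)=43.6115, V(4,4)=0.0000
Node (3,0) S=58.0250: V=(p*·137.6763+(1−p*)·163.2073)/1.31=106.8682; Δ=(137.6763−163.2073)/(78.3337−52.8027)=-1.0000; B=V−Δ·S=164.8931
Node (3,1) S=86.0810: V=(p*·99.8007+(1−p*)·137.6763)/1.31=78.8121; Δ=(99.8007−137.6763)/(116.2093−78.3337)=-1.0000; B=V−Δ·S=164.8931
Node (3,2) S=127.7026: V=(p*·43.6115+(1−p*)·99.8007)/1.31=37.1906; Δ=(43.6115−99.8007)/(172.3985−116.2093)=-1.0000; B=V−Δ·S=164.8931
Node (3,3) S=189.4489: V=(p*·0.0000+(1−p*)·43.6115)/1.31=3.0265; Δ=(0.0000−43.6115)/(255.7560−172.3985)=-0.5232; B=V−Δ·S=102.1436
Node (2,0) S=63.7637: V=(p*·78.8121+(1−p*)·106.8682)/1.31=62.1089; Δ=(78.8121−106.8682)/(86.0810−58.0250)=-1.0000; B=V−Δ·S=125.8726
Node (2,1) S=94.5945: V=(p*·37.1906+(1−p*)·78.8121)/1.31=31.2781; Δ=(37.1906−78.8121)/(127.7026−86.0810)=-1.0000; B=V−Δ·S=125.8726
Node (2,2) S=140.3325: V=(p*·3.0265+(1−p*)·37.1906)/1.31=4.6811; Δ=(3.0265−37.1906)/(189.4489−127.7026)=-0.5533; B=V−Δ·S=82.3268
Node (1,0) S=70.0700: V=(p*·31.2781+(1−p*)·62.1089)/1.31=26.0160; Δ=(31.2781−62.1089)/(94.5945−63.7637)=-1.0000; B=V−Δ·S=96.0860
Node (1,1) S=103.9500: V=(p*·4.6811+(1−p*)·31.2781)/1.31=5.4191; Δ=(4.6811−31.2781)/(140.3325−94.5945)=-0.5815; B=V−Δ·S=65.8668
Node (0,0) S=77.0000: V=(p*·5.4191+(1−p*)·26.0160)/1.31=5.5661; Δ=(5.4191−26.0160)/(103.9500−70.0700)=-0.6079; B=V−Δ·S=52.3771
Each (Δ,B) replicates both successor values, so the strategy is self-financing and V0 is arbitrage-free.

(0,0): Delta=-0.6079 Bond=52.3771
(1,0): Delta=-1.0000 Bond=96.0860
(1,1): Delta=-0.5815 Bond=65.8668
(2,0): Delta=-1.0000 Bond=125.8726
(2,1): Delta=-1.0000 Bond=125.8726
(2,2): Delta=-0.5533 Bond=82.3268
(3,0): Delta=-1.0000 Bond=164.8931
(3,1): Delta=-1.0000 Bond=164.8931
(3,2): Delta=-1.0000 Bond=164.8931
(3,3): Delta=-0.5232 Bond=102.1436
V0=5.5661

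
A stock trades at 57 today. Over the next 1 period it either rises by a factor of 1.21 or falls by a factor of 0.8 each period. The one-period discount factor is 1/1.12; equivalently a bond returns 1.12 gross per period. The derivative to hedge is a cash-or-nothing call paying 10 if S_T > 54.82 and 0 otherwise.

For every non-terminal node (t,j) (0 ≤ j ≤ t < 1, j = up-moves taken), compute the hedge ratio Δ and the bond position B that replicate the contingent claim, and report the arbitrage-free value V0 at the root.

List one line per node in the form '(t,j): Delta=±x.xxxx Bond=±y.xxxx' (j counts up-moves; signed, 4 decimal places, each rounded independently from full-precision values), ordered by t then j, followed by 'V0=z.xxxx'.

Risk-neutral probability p* = (R−d)/(u−d) = (1.12−0.8)/(1.21−0.8) = 0.7805.
At expiry t=1: V(1,0)=0.0000, V(1,1)=10.0000
  t=0,j=0: stock 57.0000 → up 68.9700 (V=10.0000), down 45.6000 (V=0.0000). Price 6.9686; hedge Δ=0.4279, bond B=-17.4216.
Self-financing check: at every node Δ·S+B equals the discounted successor values.

(0,0): Delta=0.4279 Bond=-17.4216
V0=6.9686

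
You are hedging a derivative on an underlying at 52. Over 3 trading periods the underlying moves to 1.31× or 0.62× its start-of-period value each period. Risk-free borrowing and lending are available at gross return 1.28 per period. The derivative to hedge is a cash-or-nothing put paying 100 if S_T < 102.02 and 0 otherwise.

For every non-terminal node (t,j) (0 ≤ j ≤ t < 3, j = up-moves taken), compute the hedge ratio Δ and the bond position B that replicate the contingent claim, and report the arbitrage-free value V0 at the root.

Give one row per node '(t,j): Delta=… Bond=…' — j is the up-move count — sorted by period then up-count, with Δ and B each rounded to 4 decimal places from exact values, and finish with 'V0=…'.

Risk-neutral probability p* = (R−d)/(u−d) = (1.28−0.62)/(1.31−0.62) = 0.9565.
Terminal payoffs: V(3,0)=100.0000, V(3,1)=100.0000, V(3,2)=100.0000, V(3,3)=0.0000
(2,0): S=19.9888. Δ = (V_up−V_dn)/(S_up−S_dn) = (100.0000−100.0000)/(26.1853−12.3931) = 0.0000. V = [p*·100.0000 + (1−p*)·100.0000]/1.28 = 78.1250. B = V − Δ·S = 78.1250.
(2,1): S=42.2344. Δ = (V_up−V_dn)/(S_up−S_dn) = (100.0000−100.0000)/(55.3271−26.1853) = 0.0000. V = [p*·100.0000 + (1−p*)·100.0000]/1.28 = 78.1250. B = V − Δ·S = 78.1250.
(2,2): S=89.2372. Δ = (V_up−V_dn)/(S_up−S_dn) = (0.0000−100.0000)/(116.9007−55.3271) = -1.6241. V = [p*·0.0000 + (1−p*)·100.0000]/1.28 = 3.3967. B = V − Δ·S = 148.3243.
(1,0): S=32.2400. Δ = (V_up−V_dn)/(S_up−S_dn) = (78.1250−78.1250)/(42.2344−19.9888) = 0.0000. V = [p*·78.1250 + (1−p*)·78.1250]/1.28 = 61.0352. B = V − Δ·S = 61.0352.
(1,1): S=68.1200. Δ = (V_up−V_dn)/(S_up−S_dn) = (3.3967−78.1250)/(89.2372−42.2344) = -1.5899. V = [p*·3.3967 + (1−p*)·78.1250]/1.28 = 5.1920. B = V − Δ·S = 113.4939.
(0,0): S=52.0000. Δ = (V_up−V_dn)/(S_up−S_dn) = (5.1920−61.0352)/(68.1200−32.2400) = -1.5564. V = [p*·5.1920 + (1−p*)·61.0352]/1.28 = 5.9531. B = V − Δ·S = 86.8852.
Each (Δ,B) replicates both successor values, so the strategy is self-financing and V0 is arbitrage-free.

(0,0): Delta=-1.5564 Bond=86.8852
(1,0): Delta=0.0000 Bond=61.0352
(1,1): Delta=-1.5899 Bond=113.4939
(2,0): Delta=0.0000 Bond=78.1250
(2,1): Delta=0.0000 Bond=78.1250
(2,2): Delta=-1.6241 Bond=148.3243
V0=5.9531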